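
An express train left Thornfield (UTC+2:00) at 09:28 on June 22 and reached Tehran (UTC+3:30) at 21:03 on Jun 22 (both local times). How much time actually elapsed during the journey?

10 hours 5 minutes

Departure in UTC: 09:28 − 2:00 = 07:28 on Jun 22.
Arrival in UTC: 21:03 − 3:30 = 17:33 on Jun 22.
Elapsed = 17:33 − 07:28 = 10 hours 5 minutes.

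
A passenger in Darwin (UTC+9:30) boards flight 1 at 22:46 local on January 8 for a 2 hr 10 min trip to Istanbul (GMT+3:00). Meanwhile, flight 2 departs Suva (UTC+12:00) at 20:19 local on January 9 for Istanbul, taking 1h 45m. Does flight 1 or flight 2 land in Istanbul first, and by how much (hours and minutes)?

Flight 1 in UTC: 22:46 − 9:30 = 13:16 on Jan 8.
+2 hours 10 minutes → arrive 15:26 UTC on Jan 8.
Flight 2 in UTC: 20:19 − 12:00 = 08:19 on Jan 9.
+1 hour and 45 minutes → arrive 10:04 UTC on Jan 9.
Flight 1 lands earlier by 18 hours 38 minutes.

the first, by 18 hours 38 minutes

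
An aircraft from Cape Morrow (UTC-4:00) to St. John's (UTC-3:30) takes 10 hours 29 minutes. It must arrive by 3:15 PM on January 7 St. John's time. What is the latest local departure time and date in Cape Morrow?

4:16 AM on Jan 7

Target arrival in UTC: 3:15 PM + 3:30 = 6:45 PM on Jan 7.
Subtract 10 hours and 29 minutes → departure 8:16 AM UTC on Jan 7.
Cape Morrow is UTC−4:00: 8:16 AM − 4:00 = 4:16 AM on Jan 7.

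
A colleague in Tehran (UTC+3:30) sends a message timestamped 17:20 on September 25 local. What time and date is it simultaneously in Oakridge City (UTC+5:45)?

19:35 on September 25

In UTC: 17:20 − 3:30 = 13:50 on Sep 25.
Oakridge City is UTC+5:45: 13:50 + 5:45 = 19:35 on Sep 25.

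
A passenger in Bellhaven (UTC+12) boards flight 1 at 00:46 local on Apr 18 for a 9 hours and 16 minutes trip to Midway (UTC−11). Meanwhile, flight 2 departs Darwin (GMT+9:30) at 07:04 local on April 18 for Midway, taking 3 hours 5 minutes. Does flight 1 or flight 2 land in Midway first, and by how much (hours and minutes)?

Flight 1 in UTC: 00:46 − 12:00 = 12:46 on Apr 17.
+9 hours 16 minutes → arrive 22:02 UTC on Apr 17.
Flight 2 in UTC: 07:04 − 9:30 = 21:34 on Apr 17.
+3 hours and 5 minutes → arrive 00:39 UTC on Apr 18.
Flight 1 lands earlier by 2 hours 37 minutes.

the first, by 2 hours 37 minutes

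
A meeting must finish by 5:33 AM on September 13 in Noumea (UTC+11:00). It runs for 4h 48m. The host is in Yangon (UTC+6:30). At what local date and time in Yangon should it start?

Target end time in UTC: 5:33 AM − 11:00 = 6:33 PM on Sep 12.
Subtract 4 hours 48 minutes → start 1:45 PM UTC on Sep 12.
Yangon is UTC+6:30: 1:45 PM + 6:30 = 8:15 PM on Sep 12.

8:15 PM on Sep 12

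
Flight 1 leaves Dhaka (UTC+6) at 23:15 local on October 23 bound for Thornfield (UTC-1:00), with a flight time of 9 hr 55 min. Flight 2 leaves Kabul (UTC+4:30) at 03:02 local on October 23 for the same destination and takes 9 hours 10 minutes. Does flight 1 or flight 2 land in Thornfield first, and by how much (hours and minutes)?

the second, by 19 hours 28 minutes

Flight 1 in UTC: 23:15 − 6:00 = 17:15 on Oct 23.
+9 hours and 55 minutes → arrive 03:10 UTC on Oct 24.
Flight 2 in UTC: 03:02 − 4:30 = 22:32 on Oct 22.
+9 hours and 10 minutes → arrive 07:42 UTC on Oct 23.
Flight 2 lands earlier by 19 hours 28 minutes.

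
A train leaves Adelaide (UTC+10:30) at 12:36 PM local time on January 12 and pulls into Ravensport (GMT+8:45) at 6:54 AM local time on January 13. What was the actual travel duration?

Departure in UTC: 12:36 PM − 10:30 = 2:06 AM on Jan 12.
Arrival in UTC: 6:54 AM − 8:45 = 10:09 PM on Jan 12.
Elapsed = 10:09 PM − 2:06 AM = 20 hours 3 minutes.

20 hours 3 minutes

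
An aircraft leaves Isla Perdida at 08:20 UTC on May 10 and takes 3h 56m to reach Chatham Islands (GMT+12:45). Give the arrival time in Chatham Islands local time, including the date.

Departure is given in UTC: 08:20 on May 10.
Add 3 hours and 56 minutes → 12:16 UTC.
Chatham Islands is UTC+12:45: 12:16 + 12:45 = 01:01 on May 11.

01:01 on May 11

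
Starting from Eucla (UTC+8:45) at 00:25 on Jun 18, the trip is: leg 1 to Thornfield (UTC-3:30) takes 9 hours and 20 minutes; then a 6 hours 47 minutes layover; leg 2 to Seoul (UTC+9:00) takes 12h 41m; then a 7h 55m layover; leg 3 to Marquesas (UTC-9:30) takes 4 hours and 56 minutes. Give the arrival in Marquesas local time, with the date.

23:49 on Jun 18

Convert departure to UTC: 00:25 − 8:45 = 15:40 UTC on Jun 17.
Add 9 hours 20 minutes leg 1 → 01:00 UTC (Jun 18).
Add 6 hours 47 minutes layover in Thornfield → 07:47 UTC.
Add 12 hours and 41 minutes leg 2 → 20:28 UTC.
Add 7 hours 55 minutes layover in Seoul → 04:23 UTC (Jun 19).
Add 4 hours and 56 minutes leg 3 → 09:19 UTC.
Marquesas is UTC−9:30, so local arrival = 09:19 − 9:30 = 23:49 on Jun 18.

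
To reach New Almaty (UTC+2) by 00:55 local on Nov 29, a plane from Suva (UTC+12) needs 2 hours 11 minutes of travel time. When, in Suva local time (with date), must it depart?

Target arrival in UTC: 00:55 − 2:00 = 22:55 on Nov 28.
Subtract 2 hours 11 minutes → departure 20:44 UTC on Nov 28.
Suva is UTC+12:00: 20:44 + 12:00 = 08:44 on Nov 29.

08:44 on Nov 29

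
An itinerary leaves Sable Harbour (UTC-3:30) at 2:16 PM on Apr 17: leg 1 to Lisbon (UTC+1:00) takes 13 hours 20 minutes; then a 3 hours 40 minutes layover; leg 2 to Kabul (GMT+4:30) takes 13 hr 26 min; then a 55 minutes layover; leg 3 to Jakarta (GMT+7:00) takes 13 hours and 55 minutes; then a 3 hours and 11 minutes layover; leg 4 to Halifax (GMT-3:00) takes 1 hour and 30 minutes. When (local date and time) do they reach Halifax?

4:43 PM on April 19

Convert departure to UTC: 2:16 PM + 3:30 = 5:46 PM UTC on Apr 17.
Add 13 hours 20 minutes leg 1 → 7:06 AM UTC (Apr 18).
Add 3 hours 40 minutes layover in Lisbon → 10:46 AM UTC.
Add 13 hours 26 minutes leg 2 → 12:12 AM UTC (Apr 19).
Add 55 minutes layover in Kabul → 1:07 AM UTC.
Add 13 hours 55 minutes leg 3 → 3:02 PM UTC.
Add 3 hours and 11 minutes layover in Jakarta → 6:13 PM UTC.
Add 1 hour and 30 minutes leg 4 → 7:43 PM UTC.
Halifax is UTC−3:00, so local arrival = 7:43 PM − 3:00 = 4:43 PM on Apr 19.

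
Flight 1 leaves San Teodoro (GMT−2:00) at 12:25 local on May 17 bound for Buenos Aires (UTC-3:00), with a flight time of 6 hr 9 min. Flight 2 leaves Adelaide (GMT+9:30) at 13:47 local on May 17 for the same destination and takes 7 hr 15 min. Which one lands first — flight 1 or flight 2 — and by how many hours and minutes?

Flight 1 in UTC: 12:25 + 2:00 = 14:25 on May 17.
+6 hours 9 minutes → arrive 20:34 UTC on May 17.
Flight 2 in UTC: 13:47 − 9:30 = 04:17 on May 17.
+7 hours and 15 minutes → arrive 11:32 UTC on May 17.
Flight 2 lands earlier by 9 hours 2 minutes.

the second, by 9 hours 2 minutes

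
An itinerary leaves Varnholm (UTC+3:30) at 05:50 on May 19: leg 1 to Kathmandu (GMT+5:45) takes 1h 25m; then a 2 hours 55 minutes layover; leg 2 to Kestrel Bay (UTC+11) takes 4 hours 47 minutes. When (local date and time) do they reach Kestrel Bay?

22:27 on May 19

Convert departure to UTC: 05:50 − 3:30 = 02:20 UTC on May 19.
Add 1 hour 25 minutes leg 1 → 03:45 UTC.
Add 2 hours 55 minutes layover in Kathmandu → 06:40 UTC.
Add 4 hours and 47 minutes leg 2 → 11:27 UTC.
Kestrel Bay is UTC+11:00, so local arrival = 11:27 + 11:00 = 22:27 on May 19.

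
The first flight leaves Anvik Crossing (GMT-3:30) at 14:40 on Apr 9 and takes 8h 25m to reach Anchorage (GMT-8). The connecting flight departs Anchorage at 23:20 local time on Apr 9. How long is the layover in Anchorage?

Convert departure to UTC: 14:40 + 3:30 = 18:10 UTC on Apr 9.
Add 8 hours 25 minutes flight time → 02:35 UTC (Apr 10).
Anchorage is UTC−8:00, so local arrival = 02:35 − 8:00 = 18:35 on Apr 9.
Layover = 23:20 − 18:35 = 4 hours 45 minutes.

4 hours 45 minutes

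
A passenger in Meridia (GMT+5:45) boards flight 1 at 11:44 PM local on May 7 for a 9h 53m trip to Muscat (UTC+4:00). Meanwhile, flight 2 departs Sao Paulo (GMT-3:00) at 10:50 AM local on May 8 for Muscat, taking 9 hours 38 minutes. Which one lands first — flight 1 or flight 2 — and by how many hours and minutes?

Flight 1 in UTC: 11:44 PM − 5:45 = 5:59 PM on May 7.
+9 hours and 53 minutes → arrive 3:52 AM UTC on May 8.
Flight 2 in UTC: 10:50 AM + 3:00 = 1:50 PM on May 8.
+9 hours 38 minutes → arrive 11:28 PM UTC on May 8.
Flight 1 lands earlier by 19 hours 36 minutes.

the first, by 19 hours 36 minutes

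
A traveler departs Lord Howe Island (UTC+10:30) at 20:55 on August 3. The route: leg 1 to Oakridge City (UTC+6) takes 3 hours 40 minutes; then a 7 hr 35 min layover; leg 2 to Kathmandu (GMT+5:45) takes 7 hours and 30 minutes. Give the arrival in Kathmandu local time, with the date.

Convert departure to UTC: 20:55 − 10:30 = 10:25 UTC on Aug 3.
Add 3 hours 40 minutes leg 1 → 14:05 UTC.
Add 7 hours and 35 minutes layover in Oakridge City → 21:40 UTC.
Add 7 hours and 30 minutes leg 2 → 05:10 UTC (Aug 4).
Kathmandu is UTC+5:45, so local arrival = 05:10 + 5:45 = 10:55 on Aug 4.

10:55 on August 4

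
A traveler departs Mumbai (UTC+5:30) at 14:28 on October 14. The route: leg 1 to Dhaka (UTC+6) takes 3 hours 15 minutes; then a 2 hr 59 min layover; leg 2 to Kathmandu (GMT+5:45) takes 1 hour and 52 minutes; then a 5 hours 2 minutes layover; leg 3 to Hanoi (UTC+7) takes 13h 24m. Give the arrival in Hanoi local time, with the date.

18:30 on Oct 15

Convert departure to UTC: 14:28 − 5:30 = 08:58 UTC on Oct 14.
Add 3 hours and 15 minutes leg 1 → 12:13 UTC.
Add 2 hours and 59 minutes layover in Dhaka → 15:12 UTC.
Add 1 hour 52 minutes leg 2 → 17:04 UTC.
Add 5 hours 2 minutes layover in Kathmandu → 22:06 UTC.
Add 13 hours 24 minutes leg 3 → 11:30 UTC (Oct 15).
Hanoi is UTC+7:00, so local arrival = 11:30 + 7:00 = 18:30 on Oct 15.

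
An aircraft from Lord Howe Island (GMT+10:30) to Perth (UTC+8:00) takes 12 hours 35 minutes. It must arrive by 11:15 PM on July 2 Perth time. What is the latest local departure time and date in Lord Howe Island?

Target arrival in UTC: 11:15 PM − 8:00 = 3:15 PM on Jul 2.
Subtract 12 hours and 35 minutes → departure 2:40 AM UTC on Jul 2.
Lord Howe Island is UTC+10:30: 2:40 AM + 10:30 = 1:10 PM on Jul 2.

1:10 PM on Jul 2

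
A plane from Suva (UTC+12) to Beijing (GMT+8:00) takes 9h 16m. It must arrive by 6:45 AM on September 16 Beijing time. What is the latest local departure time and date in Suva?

Target arrival in UTC: 6:45 AM − 8:00 = 10:45 PM on Sep 15.
Subtract 9 hours 16 minutes → departure 1:29 PM UTC on Sep 15.
Suva is UTC+12:00: 1:29 PM + 12:00 = 1:29 AM on Sep 16.

1:29 AM on September 16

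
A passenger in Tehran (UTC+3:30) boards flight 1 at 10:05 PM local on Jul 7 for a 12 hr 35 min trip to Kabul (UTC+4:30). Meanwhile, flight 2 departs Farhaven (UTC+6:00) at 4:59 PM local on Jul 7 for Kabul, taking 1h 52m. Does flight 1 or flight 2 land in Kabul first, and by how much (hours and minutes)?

the second, by 18 hours 19 minutes

Flight 1 in UTC: 10:05 PM − 3:30 = 6:35 PM on Jul 7.
+12 hours and 35 minutes → arrive 7:10 AM UTC on Jul 8.
Flight 2 in UTC: 4:59 PM − 6:00 = 10:59 AM on Jul 7.
+1 hour 52 minutes → arrive 12:51 PM UTC on Jul 7.
Flight 2 lands earlier by 18 hours 19 minutes.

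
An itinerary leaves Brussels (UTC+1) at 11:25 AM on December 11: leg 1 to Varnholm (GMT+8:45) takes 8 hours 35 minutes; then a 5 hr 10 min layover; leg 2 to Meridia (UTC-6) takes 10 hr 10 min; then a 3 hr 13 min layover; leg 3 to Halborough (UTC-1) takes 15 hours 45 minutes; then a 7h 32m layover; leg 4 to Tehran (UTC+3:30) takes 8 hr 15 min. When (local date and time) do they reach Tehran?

12:35 AM on Dec 14

Convert departure to UTC: 11:25 AM − 1:00 = 10:25 AM UTC on Dec 11.
Add 8 hours 35 minutes leg 1 → 7:00 PM UTC.
Add 5 hours and 10 minutes layover in Varnholm → 12:10 AM UTC (Dec 12).
Add 10 hours and 10 minutes leg 2 → 10:20 AM UTC.
Add 3 hours 13 minutes layover in Meridia → 1:33 PM UTC.
Add 15 hours 45 minutes leg 3 → 5:18 AM UTC (Dec 13).
Add 7 hours and 32 minutes layover in Halborough → 12:50 PM UTC.
Add 8 hours 15 minutes leg 4 → 9:05 PM UTC.
Tehran is UTC+3:30, so local arrival = 9:05 PM + 3:30 = 12:35 AM on Dec 14.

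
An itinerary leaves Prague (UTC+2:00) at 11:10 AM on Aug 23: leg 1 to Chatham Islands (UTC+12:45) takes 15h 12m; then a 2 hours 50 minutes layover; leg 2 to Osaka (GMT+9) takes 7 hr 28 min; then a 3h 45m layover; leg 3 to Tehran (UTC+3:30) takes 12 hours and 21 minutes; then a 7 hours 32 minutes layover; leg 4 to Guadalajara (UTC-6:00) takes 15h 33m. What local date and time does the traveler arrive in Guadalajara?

Convert departure to UTC: 11:10 AM − 2:00 = 9:10 AM UTC on Aug 23.
Add 15 hours 12 minutes leg 1 → 12:22 AM UTC (Aug 24).
Add 2 hours 50 minutes layover in Chatham Islands → 3:12 AM UTC.
Add 7 hours 28 minutes leg 2 → 10:40 AM UTC.
Add 3 hours and 45 minutes layover in Osaka → 2:25 PM UTC.
Add 12 hours 21 minutes leg 3 → 2:46 AM UTC (Aug 25).
Add 7 hours and 32 minutes layover in Tehran → 10:18 AM UTC.
Add 15 hours 33 minutes leg 4 → 1:51 AM UTC (Aug 26).
Guadalajara is UTC−6:00, so local arrival = 1:51 AM − 6:00 = 7:51 PM on Aug 25.

7:51 PM on August 25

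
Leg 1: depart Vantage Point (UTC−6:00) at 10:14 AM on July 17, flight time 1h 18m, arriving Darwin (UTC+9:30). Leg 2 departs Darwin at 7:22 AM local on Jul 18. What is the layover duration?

Convert departure to UTC: 10:14 AM + 6:00 = 4:14 PM UTC on Jul 17.
Add 1 hour 18 minutes flight time → 5:32 PM UTC.
Darwin is UTC+9:30, so local arrival = 5:32 PM + 9:30 = 3:02 AM on Jul 18.
Layover = 7:22 AM − 3:02 AM = 4 hours 20 minutes.

4 hours 20 minutes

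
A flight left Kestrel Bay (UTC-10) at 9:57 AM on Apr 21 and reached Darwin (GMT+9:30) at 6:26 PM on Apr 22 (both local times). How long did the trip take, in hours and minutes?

12 hours 59 minutes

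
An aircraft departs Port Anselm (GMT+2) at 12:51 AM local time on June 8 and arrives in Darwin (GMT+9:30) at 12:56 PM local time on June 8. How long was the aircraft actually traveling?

Departure in UTC: 12:51 AM − 2:00 = 10:51 PM on Jun 7.
Arrival in UTC: 12:56 PM − 9:30 = 3:26 AM on Jun 8.
Elapsed = 3:26 AM − 10:51 PM (+1 day) = 4 hours 35 minutes.

4 hours 35 minutes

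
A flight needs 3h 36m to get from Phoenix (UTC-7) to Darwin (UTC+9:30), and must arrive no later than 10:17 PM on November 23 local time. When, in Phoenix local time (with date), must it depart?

2:11 AM on Nov 23

Target arrival in UTC: 10:17 PM − 9:30 = 12:47 PM on Nov 23.
Subtract 3 hours 36 minutes → departure 9:11 AM UTC on Nov 23.
Phoenix is UTC−7:00: 9:11 AM − 7:00 = 2:11 AM on Nov 23.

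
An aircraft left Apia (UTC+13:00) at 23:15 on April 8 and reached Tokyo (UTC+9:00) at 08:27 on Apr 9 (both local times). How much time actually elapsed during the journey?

Tokyo is 4:00 behind Apia.
Clock-face elapsed time (ignoring zones) is 9 hours 12 minutes.
Actual elapsed = 9 hours 12 minutes + 4:00 = 13 hours 12 minutes.

13 hours 12 minutes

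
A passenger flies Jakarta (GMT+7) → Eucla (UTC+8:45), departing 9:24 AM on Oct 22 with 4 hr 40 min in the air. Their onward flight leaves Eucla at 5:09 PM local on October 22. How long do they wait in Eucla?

Convert departure to UTC: 9:24 AM − 7:00 = 2:24 AM UTC on Oct 22.
Add 4 hours and 40 minutes flight time → 7:04 AM UTC.
Eucla is UTC+8:45, so local arrival = 7:04 AM + 8:45 = 3:49 PM on Oct 22.
Layover = 5:09 PM − 3:49 PM = 1 hour 20 minutes.

1 hour 20 minutes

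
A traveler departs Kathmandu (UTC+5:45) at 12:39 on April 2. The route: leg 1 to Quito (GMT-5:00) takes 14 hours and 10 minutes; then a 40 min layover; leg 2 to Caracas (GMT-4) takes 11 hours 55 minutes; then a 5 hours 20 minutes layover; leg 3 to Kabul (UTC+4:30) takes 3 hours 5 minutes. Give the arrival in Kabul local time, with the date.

22:34 on April 3

Convert departure to UTC: 12:39 − 5:45 = 06:54 UTC on Apr 2.
Add 14 hours 10 minutes leg 1 → 21:04 UTC.
Add 40 minutes layover in Quito → 21:44 UTC.
Add 11 hours 55 minutes leg 2 → 09:39 UTC (Apr 3).
Add 5 hours and 20 minutes layover in Caracas → 14:59 UTC.
Add 3 hours 5 minutes leg 3 → 18:04 UTC.
Kabul is UTC+4:30, so local arrival = 18:04 + 4:30 = 22:34 on Apr 3.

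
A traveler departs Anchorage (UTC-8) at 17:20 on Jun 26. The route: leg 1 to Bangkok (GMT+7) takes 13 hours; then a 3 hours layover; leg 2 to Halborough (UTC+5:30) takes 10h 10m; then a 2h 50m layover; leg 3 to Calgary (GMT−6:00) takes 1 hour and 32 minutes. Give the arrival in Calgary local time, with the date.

Convert departure to UTC: 17:20 + 8:00 = 01:20 UTC on Jun 27.
Add 13 hours leg 1 → 14:20 UTC.
Add 3 hours layover in Bangkok → 17:20 UTC.
Add 10 hours 10 minutes leg 2 → 03:30 UTC (Jun 28).
Add 2 hours and 50 minutes layover in Halborough → 06:20 UTC.
Add 1 hour and 32 minutes leg 3 → 07:52 UTC.
Calgary is UTC−6:00, so local arrival = 07:52 − 6:00 = 01:52 on Jun 28.

01:52 on Jun 28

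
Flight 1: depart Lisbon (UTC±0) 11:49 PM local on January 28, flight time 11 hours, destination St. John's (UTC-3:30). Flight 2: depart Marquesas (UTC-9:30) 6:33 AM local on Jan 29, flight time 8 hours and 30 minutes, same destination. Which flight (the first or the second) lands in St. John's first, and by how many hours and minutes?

Flight 1 departs at 11:49 PM UTC (Jan 28).
+11 hours → arrive 10:49 AM UTC on Jan 29.
Flight 2 in UTC: 6:33 AM + 9:30 = 4:03 PM on Jan 29.
+8 hours and 30 minutes → arrive 12:33 AM UTC on Jan 30.
Flight 1 lands earlier by 13 hours 44 minutes.

the first, by 13 hours 44 minutes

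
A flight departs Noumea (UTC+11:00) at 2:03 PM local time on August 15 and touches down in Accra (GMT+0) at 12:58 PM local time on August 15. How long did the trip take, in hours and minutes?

9 hours 55 minutes

Departure in UTC: 2:03 PM − 11:00 = 3:03 AM on Aug 15.
Arrival is already UTC: 12:58 PM on Aug 15.
Elapsed = 12:58 PM − 3:03 AM = 9 hours 55 minutes.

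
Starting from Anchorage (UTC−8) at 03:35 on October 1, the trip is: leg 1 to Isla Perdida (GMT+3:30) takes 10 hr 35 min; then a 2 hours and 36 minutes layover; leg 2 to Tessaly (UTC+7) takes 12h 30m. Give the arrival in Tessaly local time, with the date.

20:16 on Oct 2

Convert departure to UTC: 03:35 + 8:00 = 11:35 UTC on Oct 1.
Add 10 hours and 35 minutes leg 1 → 22:10 UTC.
Add 2 hours and 36 minutes layover in Isla Perdida → 00:46 UTC (Oct 2).
Add 12 hours and 30 minutes leg 2 → 13:16 UTC.
Tessaly is UTC+7:00, so local arrival = 13:16 + 7:00 = 20:16 on Oct 2.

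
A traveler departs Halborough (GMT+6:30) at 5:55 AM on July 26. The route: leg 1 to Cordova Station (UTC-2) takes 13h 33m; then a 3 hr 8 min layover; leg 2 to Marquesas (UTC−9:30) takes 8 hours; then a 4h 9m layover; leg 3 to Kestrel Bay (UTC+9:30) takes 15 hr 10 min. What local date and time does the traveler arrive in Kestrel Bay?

4:55 AM on Jul 28

Convert departure to UTC: 5:55 AM − 6:30 = 11:25 PM UTC on Jul 25.
Add 13 hours 33 minutes leg 1 → 12:58 PM UTC (Jul 26).
Add 3 hours and 8 minutes layover in Cordova Station → 4:06 PM UTC.
Add 8 hours leg 2 → 12:06 AM UTC (Jul 27).
Add 4 hours and 9 minutes layover in Marquesas → 4:15 AM UTC.
Add 15 hours and 10 minutes leg 3 → 7:25 PM UTC.
Kestrel Bay is UTC+9:30, so local arrival = 7:25 PM + 9:30 = 4:55 AM on Jul 28.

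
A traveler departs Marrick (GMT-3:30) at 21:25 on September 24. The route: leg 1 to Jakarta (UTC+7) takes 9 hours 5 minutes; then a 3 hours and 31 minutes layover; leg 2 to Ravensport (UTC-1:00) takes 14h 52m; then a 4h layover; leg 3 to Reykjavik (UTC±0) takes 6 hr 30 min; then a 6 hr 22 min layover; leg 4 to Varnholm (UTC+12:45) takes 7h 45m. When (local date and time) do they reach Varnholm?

Convert departure to UTC: 21:25 + 3:30 = 00:55 UTC on Sep 25.
Add 9 hours and 5 minutes leg 1 → 10:00 UTC.
Add 3 hours 31 minutes layover in Jakarta → 13:31 UTC.
Add 14 hours 52 minutes leg 2 → 04:23 UTC (Sep 26).
Add 4 hours layover in Ravensport → 08:23 UTC.
Add 6 hours and 30 minutes leg 3 → 14:53 UTC.
Add 6 hours 22 minutes layover in Reykjavik → 21:15 UTC.
Add 7 hours 45 minutes leg 4 → 05:00 UTC (Sep 27).
Varnholm is UTC+12:45, so local arrival = 05:00 + 12:45 = 17:45 on Sep 27.

17:45 on Sep 27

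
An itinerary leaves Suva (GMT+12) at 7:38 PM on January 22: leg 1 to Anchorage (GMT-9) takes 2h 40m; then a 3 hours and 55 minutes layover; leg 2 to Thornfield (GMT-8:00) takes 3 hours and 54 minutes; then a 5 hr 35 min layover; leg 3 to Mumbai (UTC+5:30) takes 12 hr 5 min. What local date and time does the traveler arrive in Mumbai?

Convert departure to UTC: 7:38 PM − 12:00 = 7:38 AM UTC on Jan 22.
Add 2 hours 40 minutes leg 1 → 10:18 AM UTC.
Add 3 hours and 55 minutes layover in Anchorage → 2:13 PM UTC.
Add 3 hours and 54 minutes leg 2 → 6:07 PM UTC.
Add 5 hours and 35 minutes layover in Thornfield → 11:42 PM UTC.
Add 12 hours 5 minutes leg 3 → 11:47 AM UTC (Jan 23).
Mumbai is UTC+5:30, so local arrival = 11:47 AM + 5:30 = 5:17 PM on Jan 23.

5:17 PM on January 23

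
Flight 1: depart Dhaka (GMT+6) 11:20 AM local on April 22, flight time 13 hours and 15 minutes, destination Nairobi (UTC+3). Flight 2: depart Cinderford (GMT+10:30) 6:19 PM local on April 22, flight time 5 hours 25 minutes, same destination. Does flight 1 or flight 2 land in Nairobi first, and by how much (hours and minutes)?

the second, by 5 hours 21 minutes

Flight 1 in UTC: 11:20 AM − 6:00 = 5:20 AM on Apr 22.
+13 hours and 15 minutes → arrive 6:35 PM UTC on Apr 22.
Flight 2 in UTC: 6:19 PM − 10:30 = 7:49 AM on Apr 22.
+5 hours and 25 minutes → arrive 1:14 PM UTC on Apr 22.
Flight 2 lands earlier by 5 hours 21 minutes.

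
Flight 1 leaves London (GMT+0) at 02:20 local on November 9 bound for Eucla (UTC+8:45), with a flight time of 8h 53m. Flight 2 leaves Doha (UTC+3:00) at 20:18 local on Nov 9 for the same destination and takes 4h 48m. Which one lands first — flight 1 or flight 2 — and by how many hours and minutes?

the first, by 10 hours 53 minutes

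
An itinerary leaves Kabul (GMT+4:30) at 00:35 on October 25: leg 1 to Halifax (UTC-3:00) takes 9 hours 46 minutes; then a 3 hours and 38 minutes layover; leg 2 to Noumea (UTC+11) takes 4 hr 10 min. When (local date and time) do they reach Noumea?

Convert departure to UTC: 00:35 − 4:30 = 20:05 UTC on Oct 24.
Add 9 hours 46 minutes leg 1 → 05:51 UTC (Oct 25).
Add 3 hours and 38 minutes layover in Halifax → 09:29 UTC.
Add 4 hours and 10 minutes leg 2 → 13:39 UTC.
Noumea is UTC+11:00, so local arrival = 13:39 + 11:00 = 00:39 on Oct 26.

00:39 on Oct 26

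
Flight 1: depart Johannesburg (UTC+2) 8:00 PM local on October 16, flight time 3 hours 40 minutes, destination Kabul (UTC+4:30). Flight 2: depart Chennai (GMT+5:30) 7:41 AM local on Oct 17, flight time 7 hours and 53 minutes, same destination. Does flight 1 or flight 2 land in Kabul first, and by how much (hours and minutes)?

Flight 1 in UTC: 8:00 PM − 2:00 = 6:00 PM on Oct 16.
+3 hours 40 minutes → arrive 9:40 PM UTC on Oct 16.
Flight 2 in UTC: 7:41 AM − 5:30 = 2:11 AM on Oct 17.
+7 hours and 53 minutes → arrive 10:04 AM UTC on Oct 17.
Flight 1 lands earlier by 12 hours 24 minutes.

the first, by 12 hours 24 minutes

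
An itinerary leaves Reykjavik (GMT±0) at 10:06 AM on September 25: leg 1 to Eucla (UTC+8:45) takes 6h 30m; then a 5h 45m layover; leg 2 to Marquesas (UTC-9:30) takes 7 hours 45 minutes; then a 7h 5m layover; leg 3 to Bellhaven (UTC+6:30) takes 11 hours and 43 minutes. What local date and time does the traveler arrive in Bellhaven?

7:24 AM on September 27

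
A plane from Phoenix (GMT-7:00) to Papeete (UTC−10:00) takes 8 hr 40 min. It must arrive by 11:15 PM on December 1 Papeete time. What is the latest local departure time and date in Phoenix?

5:35 PM on December 1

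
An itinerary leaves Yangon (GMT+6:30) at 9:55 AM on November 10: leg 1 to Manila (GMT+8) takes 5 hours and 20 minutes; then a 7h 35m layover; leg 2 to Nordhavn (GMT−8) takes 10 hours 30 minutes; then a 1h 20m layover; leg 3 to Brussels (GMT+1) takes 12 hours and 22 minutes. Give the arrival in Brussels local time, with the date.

5:32 PM on November 11

Convert departure to UTC: 9:55 AM − 6:30 = 3:25 AM UTC on Nov 10.
Add 5 hours 20 minutes leg 1 → 8:45 AM UTC.
Add 7 hours and 35 minutes layover in Manila → 4:20 PM UTC.
Add 10 hours and 30 minutes leg 2 → 2:50 AM UTC (Nov 11).
Add 1 hour and 20 minutes layover in Nordhavn → 4:10 AM UTC.
Add 12 hours 22 minutes leg 3 → 4:32 PM UTC.
Brussels is UTC+1:00, so local arrival = 4:32 PM + 1:00 = 5:32 PM on Nov 11.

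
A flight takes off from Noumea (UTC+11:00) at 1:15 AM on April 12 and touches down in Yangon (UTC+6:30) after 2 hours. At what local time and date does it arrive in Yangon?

Yangon is 4:30 behind Noumea.
After 2 hours it is 3:15 AM in Noumea.
Shift by the zone difference: 3:15 AM − 4:30 = 10:45 PM on Apr 11 in Yangon.

10:45 PM on April 11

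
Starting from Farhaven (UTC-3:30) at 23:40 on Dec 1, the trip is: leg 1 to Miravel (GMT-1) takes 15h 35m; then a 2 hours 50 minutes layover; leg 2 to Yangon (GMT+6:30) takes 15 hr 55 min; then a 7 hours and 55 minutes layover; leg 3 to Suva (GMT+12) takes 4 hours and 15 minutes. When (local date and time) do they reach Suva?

13:40 on Dec 4

Convert departure to UTC: 23:40 + 3:30 = 03:10 UTC on Dec 2.
Add 15 hours 35 minutes leg 1 → 18:45 UTC.
Add 2 hours and 50 minutes layover in Miravel → 21:35 UTC.
Add 15 hours 55 minutes leg 2 → 13:30 UTC (Dec 3).
Add 7 hours 55 minutes layover in Yangon → 21:25 UTC.
Add 4 hours and 15 minutes leg 3 → 01:40 UTC (Dec 4).
Suva is UTC+12:00, so local arrival = 01:40 + 12:00 = 13:40 on Dec 4.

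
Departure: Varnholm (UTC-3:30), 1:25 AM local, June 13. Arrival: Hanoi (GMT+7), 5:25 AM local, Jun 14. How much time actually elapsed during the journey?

Departure in UTC: 1:25 AM + 3:30 = 4:55 AM on Jun 13.
Arrival in UTC: 5:25 AM − 7:00 = 10:25 PM on Jun 13.
Elapsed = 10:25 PM − 4:55 AM = 17 hours 30 minutes.

17 hours 30 minutes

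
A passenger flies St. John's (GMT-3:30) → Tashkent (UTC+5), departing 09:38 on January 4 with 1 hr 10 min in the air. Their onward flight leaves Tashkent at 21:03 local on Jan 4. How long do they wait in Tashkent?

Convert departure to UTC: 09:38 + 3:30 = 13:08 UTC on Jan 4.
Add 1 hour and 10 minutes flight time → 14:18 UTC.
Tashkent is UTC+5:00, so local arrival = 14:18 + 5:00 = 19:18 on Jan 4.
Layover = 21:03 − 19:18 = 1 hour 45 minutes.

1 hour 45 minutes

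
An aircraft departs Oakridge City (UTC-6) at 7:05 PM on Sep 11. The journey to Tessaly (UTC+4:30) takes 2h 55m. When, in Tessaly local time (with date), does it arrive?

8:30 AM on September 12

Tessaly is 10:30 ahead of Oakridge City.
After 2 hours and 55 minutes it is 10:00 PM in Oakridge City.
Shift by the zone difference: 10:00 PM + 10:30 = 8:30 AM on Sep 12 in Tessaly.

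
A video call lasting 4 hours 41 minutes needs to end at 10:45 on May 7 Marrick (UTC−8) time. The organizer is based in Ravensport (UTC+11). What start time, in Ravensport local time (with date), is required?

Target end time in UTC: 10:45 + 8:00 = 18:45 on May 7.
Subtract 4 hours and 41 minutes → start 14:04 UTC on May 7.
Ravensport is UTC+11:00: 14:04 + 11:00 = 01:04 on May 8.

01:04 on May 8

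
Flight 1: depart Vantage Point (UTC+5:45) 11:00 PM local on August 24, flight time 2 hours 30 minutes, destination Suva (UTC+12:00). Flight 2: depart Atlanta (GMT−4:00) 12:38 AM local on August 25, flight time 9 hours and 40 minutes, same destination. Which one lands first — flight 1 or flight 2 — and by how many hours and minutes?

Flight 1 in UTC: 11:00 PM − 5:45 = 5:15 PM on Aug 24.
+2 hours and 30 minutes → arrive 7:45 PM UTC on Aug 24.
Flight 2 in UTC: 12:38 AM + 4:00 = 4:38 AM on Aug 25.
+9 hours and 40 minutes → arrive 2:18 PM UTC on Aug 25.
Flight 1 lands earlier by 18 hours 33 minutes.

the first, by 18 hours 33 minutes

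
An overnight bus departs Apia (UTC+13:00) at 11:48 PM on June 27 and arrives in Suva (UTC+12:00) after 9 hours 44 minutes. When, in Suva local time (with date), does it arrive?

8:32 AM on June 28

Convert departure to UTC: 11:48 PM − 13:00 = 10:48 AM UTC on Jun 27.
Add 9 hours 44 minutes travel time → 8:32 PM UTC.
Suva is UTC+12:00, so local arrival = 8:32 PM + 12:00 = 8:32 AM on Jun 28.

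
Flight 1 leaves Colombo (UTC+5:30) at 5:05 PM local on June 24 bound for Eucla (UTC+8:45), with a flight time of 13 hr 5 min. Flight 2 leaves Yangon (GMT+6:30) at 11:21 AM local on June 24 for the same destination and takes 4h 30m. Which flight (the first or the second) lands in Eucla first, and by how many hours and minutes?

the second, by 15 hours 19 minutes

Flight 1 in UTC: 5:05 PM − 5:30 = 11:35 AM on Jun 24.
+13 hours 5 minutes → arrive 12:40 AM UTC on Jun 25.
Flight 2 in UTC: 11:21 AM − 6:30 = 4:51 AM on Jun 24.
+4 hours 30 minutes → arrive 9:21 AM UTC on Jun 24.
Flight 2 lands earlier by 15 hours 19 minutes.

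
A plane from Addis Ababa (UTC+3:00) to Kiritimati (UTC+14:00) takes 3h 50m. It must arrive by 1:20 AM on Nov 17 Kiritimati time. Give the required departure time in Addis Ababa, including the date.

Target arrival in UTC: 1:20 AM − 14:00 = 11:20 AM on Nov 16.
Subtract 3 hours and 50 minutes → departure 7:30 AM UTC on Nov 16.
Addis Ababa is UTC+3:00: 7:30 AM + 3:00 = 10:30 AM on Nov 16.

10:30 AM on November 16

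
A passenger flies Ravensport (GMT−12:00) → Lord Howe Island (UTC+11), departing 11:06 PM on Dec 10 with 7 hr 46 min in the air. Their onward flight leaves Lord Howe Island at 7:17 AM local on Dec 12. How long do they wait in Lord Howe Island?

1 hour 25 minutes

Convert departure to UTC: 11:06 PM + 12:00 = 11:06 AM UTC on Dec 11.
Add 7 hours 46 minutes flight time → 6:52 PM UTC.
Lord Howe Island is UTC+11:00, so local arrival = 6:52 PM + 11:00 = 5:52 AM on Dec 12.
Layover = 7:17 AM − 5:52 AM = 1 hour 25 minutes.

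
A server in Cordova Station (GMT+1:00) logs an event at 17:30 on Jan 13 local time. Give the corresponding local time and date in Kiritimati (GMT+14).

Kiritimati is 13:00 ahead of Cordova Station.
Shift by the zone difference: 17:30 + 13:00 = 06:30 on Jan 14 in Kiritimati.

06:30 on Jan 14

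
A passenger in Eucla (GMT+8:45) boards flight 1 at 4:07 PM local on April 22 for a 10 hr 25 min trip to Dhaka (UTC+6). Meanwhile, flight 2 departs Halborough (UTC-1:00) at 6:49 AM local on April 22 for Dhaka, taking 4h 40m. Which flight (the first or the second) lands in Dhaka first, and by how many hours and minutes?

the second, by 5 hours 18 minutes

Flight 1 in UTC: 4:07 PM − 8:45 = 7:22 AM on Apr 22.
+10 hours 25 minutes → arrive 5:47 PM UTC on Apr 22.
Flight 2 in UTC: 6:49 AM + 1:00 = 7:49 AM on Apr 22.
+4 hours 40 minutes → arrive 12:29 PM UTC on Apr 22.
Flight 2 lands earlier by 5 hours 18 minutes.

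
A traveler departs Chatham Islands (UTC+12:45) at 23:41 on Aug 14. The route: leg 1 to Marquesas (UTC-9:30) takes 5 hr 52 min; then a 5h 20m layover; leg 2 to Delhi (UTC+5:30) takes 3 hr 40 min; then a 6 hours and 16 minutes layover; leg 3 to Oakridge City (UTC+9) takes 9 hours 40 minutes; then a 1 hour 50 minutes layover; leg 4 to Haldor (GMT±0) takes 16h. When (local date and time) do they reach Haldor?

11:34 on August 16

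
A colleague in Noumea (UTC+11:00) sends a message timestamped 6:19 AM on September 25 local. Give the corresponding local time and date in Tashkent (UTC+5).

12:19 AM on September 25

Tashkent is 6:00 behind Noumea.
Shift by the zone difference: 6:19 AM − 6:00 = 12:19 AM on Sep 25 in Tashkent.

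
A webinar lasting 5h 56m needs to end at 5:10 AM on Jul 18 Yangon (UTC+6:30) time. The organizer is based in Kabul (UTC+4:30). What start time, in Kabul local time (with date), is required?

Target end time in UTC: 5:10 AM − 6:30 = 10:40 PM on Jul 17.
Subtract 5 hours 56 minutes → start 4:44 PM UTC on Jul 17.
Kabul is UTC+4:30: 4:44 PM + 4:30 = 9:14 PM on Jul 17.

9:14 PM on July 17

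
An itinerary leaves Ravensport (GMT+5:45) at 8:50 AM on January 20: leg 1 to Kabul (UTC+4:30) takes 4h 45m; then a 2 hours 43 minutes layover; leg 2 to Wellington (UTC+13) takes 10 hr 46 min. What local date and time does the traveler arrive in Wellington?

10:19 AM on January 21

Convert departure to UTC: 8:50 AM − 5:45 = 3:05 AM UTC on Jan 20.
Add 4 hours 45 minutes leg 1 → 7:50 AM UTC.
Add 2 hours and 43 minutes layover in Kabul → 10:33 AM UTC.
Add 10 hours and 46 minutes leg 2 → 9:19 PM UTC.
Wellington is UTC+13:00, so local arrival = 9:19 PM + 13:00 = 10:19 AM on Jan 21.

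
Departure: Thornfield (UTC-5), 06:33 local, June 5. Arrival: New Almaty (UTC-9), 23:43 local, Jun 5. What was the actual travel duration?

New Almaty is 4:00 behind Thornfield.
Clock-face elapsed time (ignoring zones) is 17 hours 10 minutes.
Actual elapsed = 17 hours 10 minutes + 4:00 = 21 hours 10 minutes.

21 hours 10 minutes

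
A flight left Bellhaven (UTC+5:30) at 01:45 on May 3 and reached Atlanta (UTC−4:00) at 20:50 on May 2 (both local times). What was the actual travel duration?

Atlanta is 9:30 behind Bellhaven.
Clock-face elapsed time (ignoring zones) is −4 hours 55 minutes.
Actual elapsed = −4 hours 55 minutes + 9:30 = 4 hours 35 minutes.

4 hours 35 minutes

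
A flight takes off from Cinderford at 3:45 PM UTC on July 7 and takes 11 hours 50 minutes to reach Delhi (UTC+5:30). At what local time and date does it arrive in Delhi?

9:05 AM on July 8

Departure is given in UTC: 3:45 PM on Jul 7.
Add 11 hours 50 minutes → 3:35 AM UTC (Jul 8).
Delhi is UTC+5:30: 3:35 AM + 5:30 = 9:05 AM on Jul 8.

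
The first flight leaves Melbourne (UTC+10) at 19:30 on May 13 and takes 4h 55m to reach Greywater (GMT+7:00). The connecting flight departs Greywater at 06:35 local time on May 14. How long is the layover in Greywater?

Convert departure to UTC: 19:30 − 10:00 = 09:30 UTC on May 13.
Add 4 hours and 55 minutes flight time → 14:25 UTC.
Greywater is UTC+7:00, so local arrival = 14:25 + 7:00 = 21:25 on May 13.
Layover = 06:35 − 21:25 (+1 day) = 9 hours 10 minutes.

9 hours 10 minutes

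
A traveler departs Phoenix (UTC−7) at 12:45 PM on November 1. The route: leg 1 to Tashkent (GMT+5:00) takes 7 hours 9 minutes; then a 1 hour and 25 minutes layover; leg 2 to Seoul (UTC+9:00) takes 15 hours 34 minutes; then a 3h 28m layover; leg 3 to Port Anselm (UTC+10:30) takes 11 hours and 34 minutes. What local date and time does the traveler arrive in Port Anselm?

9:25 PM on November 3

Convert departure to UTC: 12:45 PM + 7:00 = 7:45 PM UTC on Nov 1.
Add 7 hours 9 minutes leg 1 → 2:54 AM UTC (Nov 2).
Add 1 hour and 25 minutes layover in Tashkent → 4:19 AM UTC.
Add 15 hours and 34 minutes leg 2 → 7:53 PM UTC.
Add 3 hours and 28 minutes layover in Seoul → 11:21 PM UTC.
Add 11 hours 34 minutes leg 3 → 10:55 AM UTC (Nov 3).
Port Anselm is UTC+10:30, so local arrival = 10:55 AM + 10:30 = 9:25 PM on Nov 3.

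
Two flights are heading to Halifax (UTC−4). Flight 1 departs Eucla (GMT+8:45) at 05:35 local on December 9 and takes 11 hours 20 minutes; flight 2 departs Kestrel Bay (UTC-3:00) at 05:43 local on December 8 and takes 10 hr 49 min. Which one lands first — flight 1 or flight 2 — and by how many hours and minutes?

Flight 1 in UTC: 05:35 − 8:45 = 20:50 on Dec 8.
+11 hours and 20 minutes → arrive 08:10 UTC on Dec 9.
Flight 2 in UTC: 05:43 + 3:00 = 08:43 on Dec 8.
+10 hours and 49 minutes → arrive 19:32 UTC on Dec 8.
Flight 2 lands earlier by 12 hours 38 minutes.

the second, by 12 hours 38 minutes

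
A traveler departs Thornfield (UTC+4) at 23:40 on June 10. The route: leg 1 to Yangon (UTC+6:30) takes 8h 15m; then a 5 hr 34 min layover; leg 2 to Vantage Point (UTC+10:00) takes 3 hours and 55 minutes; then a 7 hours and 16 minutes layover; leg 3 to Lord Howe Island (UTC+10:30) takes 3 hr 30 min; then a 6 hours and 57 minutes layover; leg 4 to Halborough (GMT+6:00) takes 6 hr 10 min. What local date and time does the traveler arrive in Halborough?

19:17 on June 12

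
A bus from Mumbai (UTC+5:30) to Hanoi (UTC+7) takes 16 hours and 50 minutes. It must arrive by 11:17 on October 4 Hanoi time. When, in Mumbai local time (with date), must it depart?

16:57 on October 3

Target arrival in UTC: 11:17 − 7:00 = 04:17 on Oct 4.
Subtract 16 hours 50 minutes → departure 11:27 UTC on Oct 3.
Mumbai is UTC+5:30: 11:27 + 5:30 = 16:57 on Oct 3.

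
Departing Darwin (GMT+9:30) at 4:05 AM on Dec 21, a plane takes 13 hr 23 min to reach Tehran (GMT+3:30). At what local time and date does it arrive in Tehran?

11:28 AM on December 21

Convert departure to UTC: 4:05 AM − 9:30 = 6:35 PM UTC on Dec 20.
Add 13 hours and 23 minutes travel time → 7:58 AM UTC (Dec 21).
Tehran is UTC+3:30, so local arrival = 7:58 AM + 3:30 = 11:28 AM on Dec 21.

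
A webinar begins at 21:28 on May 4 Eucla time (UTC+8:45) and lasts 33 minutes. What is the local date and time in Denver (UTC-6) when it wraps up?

07:16 on May 4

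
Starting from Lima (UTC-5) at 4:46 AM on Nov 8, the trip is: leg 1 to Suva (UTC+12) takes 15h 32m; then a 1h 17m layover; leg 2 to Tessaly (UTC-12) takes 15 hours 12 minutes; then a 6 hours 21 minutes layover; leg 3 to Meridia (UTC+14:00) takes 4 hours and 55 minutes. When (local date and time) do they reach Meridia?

Convert departure to UTC: 4:46 AM + 5:00 = 9:46 AM UTC on Nov 8.
Add 15 hours 32 minutes leg 1 → 1:18 AM UTC (Nov 9).
Add 1 hour 17 minutes layover in Suva → 2:35 AM UTC.
Add 15 hours and 12 minutes leg 2 → 5:47 PM UTC.
Add 6 hours and 21 minutes layover in Tessaly → 12:08 AM UTC (Nov 10).
Add 4 hours and 55 minutes leg 3 → 5:03 AM UTC.
Meridia is UTC+14:00, so local arrival = 5:03 AM + 14:00 = 7:03 PM on Nov 10.

7:03 PM on Nov 10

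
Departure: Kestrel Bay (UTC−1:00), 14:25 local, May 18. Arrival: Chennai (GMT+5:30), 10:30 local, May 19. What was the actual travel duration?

13 hours 35 minutes

Departure in UTC: 14:25 + 1:00 = 15:25 on May 18.
Arrival in UTC: 10:30 − 5:30 = 05:00 on May 19.
Elapsed = 05:00 − 15:25 (+1 day) = 13 hours 35 minutes.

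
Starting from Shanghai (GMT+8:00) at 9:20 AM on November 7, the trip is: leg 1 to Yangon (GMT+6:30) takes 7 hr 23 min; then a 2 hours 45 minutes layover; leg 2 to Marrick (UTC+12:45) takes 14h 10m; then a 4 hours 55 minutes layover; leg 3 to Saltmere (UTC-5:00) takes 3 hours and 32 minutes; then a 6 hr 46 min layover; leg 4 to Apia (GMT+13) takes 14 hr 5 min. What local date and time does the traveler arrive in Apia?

7:56 PM on November 9

Convert departure to UTC: 9:20 AM − 8:00 = 1:20 AM UTC on Nov 7.
Add 7 hours 23 minutes leg 1 → 8:43 AM UTC.
Add 2 hours and 45 minutes layover in Yangon → 11:28 AM UTC.
Add 14 hours and 10 minutes leg 2 → 1:38 AM UTC (Nov 8).
Add 4 hours and 55 minutes layover in Marrick → 6:33 AM UTC.
Add 3 hours 32 minutes leg 3 → 10:05 AM UTC.
Add 6 hours 46 minutes layover in Saltmere → 4:51 PM UTC.
Add 14 hours and 5 minutes leg 4 → 6:56 AM UTC (Nov 9).
Apia is UTC+13:00, so local arrival = 6:56 AM + 13:00 = 7:56 PM on Nov 9.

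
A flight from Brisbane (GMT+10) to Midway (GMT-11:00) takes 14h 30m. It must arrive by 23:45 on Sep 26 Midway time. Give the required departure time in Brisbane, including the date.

Target arrival in UTC: 23:45 + 11:00 = 10:45 on Sep 27.
Subtract 14 hours and 30 minutes → departure 20:15 UTC on Sep 26.
Brisbane is UTC+10:00: 20:15 + 10:00 = 06:15 on Sep 27.

06:15 on September 27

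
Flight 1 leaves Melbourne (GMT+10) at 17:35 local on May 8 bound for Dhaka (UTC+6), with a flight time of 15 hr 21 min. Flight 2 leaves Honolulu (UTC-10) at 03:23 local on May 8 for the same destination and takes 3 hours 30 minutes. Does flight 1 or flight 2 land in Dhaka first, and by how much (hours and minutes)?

Flight 1 in UTC: 17:35 − 10:00 = 07:35 on May 8.
+15 hours 21 minutes → arrive 22:56 UTC on May 8.
Flight 2 in UTC: 03:23 + 10:00 = 13:23 on May 8.
+3 hours and 30 minutes → arrive 16:53 UTC on May 8.
Flight 2 lands earlier by 6 hours 3 minutes.

the second, by 6 hours 3 minutes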